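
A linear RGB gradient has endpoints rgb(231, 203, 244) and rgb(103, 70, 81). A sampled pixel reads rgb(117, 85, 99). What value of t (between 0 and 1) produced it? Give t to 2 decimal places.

0.89

Invert the lerp on the B channel (largest span, 163): t = (99 − 244) / (81 − 244) = -145/-163 = 0.88957.
Check on R: (117 − 231)/(103 − 231) = 0.8906 ✓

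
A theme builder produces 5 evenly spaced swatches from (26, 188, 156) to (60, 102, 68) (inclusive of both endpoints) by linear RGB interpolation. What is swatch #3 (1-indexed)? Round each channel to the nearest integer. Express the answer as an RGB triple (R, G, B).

With 5 swatches and endpoints inclusive, swatch 3 sits at t = (3 − 1)/(5 − 1) = 2/4 ≈ 0.5.
R = 26 + 0.5 × (60 − 26) = 43 → 43
G = 188 + 0.5 × (102 − 188) = 145 → 145
B = 156 + 0.5 × (68 − 156) = 112 → 112

(43, 145, 112)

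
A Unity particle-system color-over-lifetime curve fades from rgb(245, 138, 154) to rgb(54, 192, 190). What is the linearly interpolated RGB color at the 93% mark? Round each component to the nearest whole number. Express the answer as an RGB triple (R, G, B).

(67, 188, 187)

93% corresponds to t = 0.93.
R = 245 + 0.93 × (54 − 245) = 245 + 0.93 × -191 = 67.37 → 67
G = 138 + 0.93 × (192 − 138) = 138 + 0.93 × 54 = 188.22 → 188
B = 154 + 0.93 × (190 − 154) = 154 + 0.93 × 36 = 187.48 → 187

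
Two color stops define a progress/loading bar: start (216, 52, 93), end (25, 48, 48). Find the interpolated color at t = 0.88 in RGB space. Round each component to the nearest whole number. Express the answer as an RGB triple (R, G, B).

R = 216 + 0.88 × (25 − 216) = 216 + 0.88 × -191 = 47.92 → 48
G = 52 + 0.88 × (48 − 52) = 52 + 0.88 × -4 = 48.48 → 48
B = 93 + 0.88 × (48 − 93) = 93 + 0.88 × -45 = 53.4 → 53
So the blended color is (48, 48, 53), about #303035.

(48, 48, 53)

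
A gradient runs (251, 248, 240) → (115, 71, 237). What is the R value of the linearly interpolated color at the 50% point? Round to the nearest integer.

183

R = 251 + 0.5 × (115 − 251) = 183 → 183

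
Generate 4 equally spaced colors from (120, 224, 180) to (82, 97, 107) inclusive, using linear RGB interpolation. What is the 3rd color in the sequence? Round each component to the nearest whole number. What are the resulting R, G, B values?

With 4 swatches and endpoints inclusive, swatch 3 sits at t = (3 − 1)/(4 − 1) = 2/3 ≈ 0.6667.
R = 120 + 0.6667 × (82 − 120) = 94.665 → 95
G = 224 + 0.6667 × (97 − 224) = 139.329 → 139
B = 180 + 0.6667 × (107 − 180) = 131.331 → 131

(95, 139, 131)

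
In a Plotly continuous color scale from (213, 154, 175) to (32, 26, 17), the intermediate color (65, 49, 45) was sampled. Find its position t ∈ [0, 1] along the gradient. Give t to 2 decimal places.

0.82

Invert the lerp on the R channel (largest span, 181): t = (65 − 213) / (32 − 213) = -148/-181 = 0.81768.
Check on G: (49 − 154)/(26 − 154) = 0.8203 ✓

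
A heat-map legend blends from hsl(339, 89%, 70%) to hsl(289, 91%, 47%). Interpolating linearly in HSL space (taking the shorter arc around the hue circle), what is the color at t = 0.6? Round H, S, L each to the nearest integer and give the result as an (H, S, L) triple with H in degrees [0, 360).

(309, 90, 56)

Hue arc: Δh = 289 − 339 = -50° (|Δh| ≤ 180, already the shorter path).
H = 339 + 0.6 × (-50) = 309 → 309°
S = 89 + 0.6 × (91 − 89) = 90.2 → 90%
L = 70 + 0.6 × (47 − 70) = 56.2 → 56%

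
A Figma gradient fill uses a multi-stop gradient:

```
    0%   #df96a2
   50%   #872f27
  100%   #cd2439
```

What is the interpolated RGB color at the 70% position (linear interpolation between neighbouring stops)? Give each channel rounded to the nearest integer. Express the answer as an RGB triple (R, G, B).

(163, 43, 46)

70% lies between the 50% and 100% stops, so the local fraction is t = (70 − 50)/(100 − 50) = 20/50 ≈ 0.4.
#872f27 → (135, 47, 39); #cd2439 → (205, 36, 57).
R = 135 + 0.4 × (205 − 135) = 163 → 163
G = 47 + 0.4 × (36 − 47) = 42.6 → 43
B = 39 + 0.4 × (57 − 39) = 46.2 → 46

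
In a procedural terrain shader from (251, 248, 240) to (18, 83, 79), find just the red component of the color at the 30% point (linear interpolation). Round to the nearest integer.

181

R = 251 + 0.3 × (18 − 251) = 181.1 → 181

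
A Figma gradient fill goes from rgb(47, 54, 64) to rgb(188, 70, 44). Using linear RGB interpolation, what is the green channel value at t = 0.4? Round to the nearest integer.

60

G = 54 + 0.4 × (70 − 54) = 60.4 → 60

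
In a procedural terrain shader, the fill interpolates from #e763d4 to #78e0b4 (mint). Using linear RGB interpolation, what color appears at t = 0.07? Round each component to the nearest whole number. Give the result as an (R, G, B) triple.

(223, 108, 210)

#e763d4 → (231, 99, 212); #78e0b4 → (120, 224, 180).
R = 231 + 0.07 × (120 − 231) = 231 + 0.07 × -111 = 223.23 → 223
G = 99 + 0.07 × (224 − 99) = 99 + 0.07 × 125 = 107.75 → 108
B = 212 + 0.07 × (180 − 212) = 212 + 0.07 × -32 = 209.76 → 210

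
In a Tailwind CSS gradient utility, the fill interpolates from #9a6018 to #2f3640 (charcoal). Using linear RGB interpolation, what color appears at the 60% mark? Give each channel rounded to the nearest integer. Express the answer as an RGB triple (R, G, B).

(90, 71, 48)

#9a6018 → (154, 96, 24); #2f3640 → (47, 54, 64).
60% corresponds to t = 0.6.
R = 154 + 0.6 × (47 − 154) = 154 + 0.6 × -107 = 89.8 → 90
G = 96 + 0.6 × (54 − 96) = 96 + 0.6 × -42 = 70.8 → 71
B = 24 + 0.6 × (64 − 24) = 24 + 0.6 × 40 = 48 → 48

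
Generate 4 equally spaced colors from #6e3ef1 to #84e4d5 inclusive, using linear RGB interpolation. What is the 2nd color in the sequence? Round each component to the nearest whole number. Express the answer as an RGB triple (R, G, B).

With 4 swatches and endpoints inclusive, swatch 2 sits at t = (2 − 1)/(4 − 1) = 1/3 ≈ 0.3333.
#6e3ef1 → (110, 62, 241); #84e4d5 → (132, 228, 213).
R = 110 + 0.3333 × (132 − 110) = 117.333 → 117
G = 62 + 0.3333 × (228 − 62) = 117.328 → 117
B = 241 + 0.3333 × (213 − 241) = 231.668 → 232

(117, 117, 232)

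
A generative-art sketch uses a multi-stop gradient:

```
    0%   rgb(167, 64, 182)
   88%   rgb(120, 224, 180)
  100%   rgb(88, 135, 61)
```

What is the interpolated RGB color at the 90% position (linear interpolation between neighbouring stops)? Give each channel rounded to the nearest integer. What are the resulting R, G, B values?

90% lies between the 88% and 100% stops, so the local fraction is t = (90 − 88)/(100 − 88) = 2/12 ≈ 0.1667.
R = 120 + 0.1667 × (88 − 120) = 114.666 → 115
G = 224 + 0.1667 × (135 − 224) = 209.164 → 209
B = 180 + 0.1667 × (61 − 180) = 160.163 → 160

(115, 209, 160)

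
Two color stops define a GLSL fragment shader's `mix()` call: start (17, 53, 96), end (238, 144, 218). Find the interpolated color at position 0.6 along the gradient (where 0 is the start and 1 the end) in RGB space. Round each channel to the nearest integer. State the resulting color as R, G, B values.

(150, 108, 169)

R = 17 + 0.6 × (238 − 17) = 17 + 0.6 × 221 = 149.6 → 150
G = 53 + 0.6 × (144 − 53) = 53 + 0.6 × 91 = 107.6 → 108
B = 96 + 0.6 × (218 − 96) = 96 + 0.6 × 122 = 169.2 → 169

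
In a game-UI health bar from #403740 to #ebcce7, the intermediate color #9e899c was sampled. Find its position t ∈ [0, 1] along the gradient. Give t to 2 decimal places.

Invert the lerp on the R channel (largest span, 171): t = (158 − 64) / (235 − 64) = 94/171 = 0.54971.
Check on G: (137 − 55)/(204 − 55) = 0.5503 ✓

0.55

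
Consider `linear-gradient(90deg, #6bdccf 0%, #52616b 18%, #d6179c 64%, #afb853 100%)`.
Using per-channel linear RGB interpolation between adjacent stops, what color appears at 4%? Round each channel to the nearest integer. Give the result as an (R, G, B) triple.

4% lies between the 0% and 18% stops, so the local fraction is t = (4 − 0)/(18 − 0) = 4/18 ≈ 0.2222.
#6bdccf → (107, 220, 207); #52616b → (82, 97, 107).
R = 107 + 0.2222 × (82 − 107) = 101.445 → 101
G = 220 + 0.2222 × (97 − 220) = 192.669 → 193
B = 207 + 0.2222 × (107 − 207) = 184.78 → 185

(101, 193, 185)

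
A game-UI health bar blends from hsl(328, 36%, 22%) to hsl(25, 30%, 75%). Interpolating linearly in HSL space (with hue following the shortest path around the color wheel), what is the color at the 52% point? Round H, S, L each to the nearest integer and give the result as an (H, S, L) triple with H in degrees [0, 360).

(358, 33, 50)

Hue: 25 − 328 = -303°, but |-303| > 180 so the shorter arc goes the other way: Δh = -303 + 360 = 57°.
H = 328 + 0.52 × (57) = 357.64 → 358°
S = 36 + 0.52 × (30 − 36) = 32.88 → 33%
L = 22 + 0.52 × (75 − 22) = 49.56 → 50%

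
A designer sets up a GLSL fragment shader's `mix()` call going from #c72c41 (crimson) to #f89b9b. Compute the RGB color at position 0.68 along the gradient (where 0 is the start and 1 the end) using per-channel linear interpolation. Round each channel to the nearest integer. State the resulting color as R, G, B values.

(232, 119, 126)

#c72c41 → (199, 44, 65); #f89b9b → (248, 155, 155).
R = 199 + 0.68 × (248 − 199) = 199 + 0.68 × 49 = 232.32 → 232
G = 44 + 0.68 × (155 − 44) = 44 + 0.68 × 111 = 119.48 → 119
B = 65 + 0.68 × (155 − 65) = 65 + 0.68 × 90 = 126.2 → 126
So the blended color is (232, 119, 126), about #e8777e.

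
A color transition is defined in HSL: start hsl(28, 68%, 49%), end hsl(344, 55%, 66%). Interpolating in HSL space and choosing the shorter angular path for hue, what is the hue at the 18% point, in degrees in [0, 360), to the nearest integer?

Hue: 344 − 28 = 316°, but |316| > 180 so the shorter arc goes the other way: Δh = 316 − 360 = -44°.
H = 28 + 0.18 × (-44) = 20.08 → 20°

20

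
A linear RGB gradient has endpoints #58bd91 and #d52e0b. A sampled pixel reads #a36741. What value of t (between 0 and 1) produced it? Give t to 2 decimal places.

Invert the lerp on the G channel (largest span, 143): t = (103 − 189) / (46 − 189) = -86/-143 = 0.6014.
Check on R: (163 − 88)/(213 − 88) = 0.6 ✓

0.60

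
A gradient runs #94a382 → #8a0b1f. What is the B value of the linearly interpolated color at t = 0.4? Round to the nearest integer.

B₁ = 130 (from #94a382), B₂ = 31 (from #8a0b1f).
B = 130 + 0.4 × (31 − 130) = 90.4 → 90

90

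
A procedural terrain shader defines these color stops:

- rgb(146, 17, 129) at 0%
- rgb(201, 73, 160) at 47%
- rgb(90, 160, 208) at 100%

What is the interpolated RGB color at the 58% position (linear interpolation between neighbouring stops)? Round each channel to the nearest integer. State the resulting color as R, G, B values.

(178, 91, 170)

58% lies between the 47% and 100% stops, so the local fraction is t = (58 − 47)/(100 − 47) = 11/53 ≈ 0.2075.
R = 201 + 0.2075 × (90 − 201) = 177.968 → 178
G = 73 + 0.2075 × (160 − 73) = 91.052 → 91
B = 160 + 0.2075 × (208 − 160) = 169.96 → 170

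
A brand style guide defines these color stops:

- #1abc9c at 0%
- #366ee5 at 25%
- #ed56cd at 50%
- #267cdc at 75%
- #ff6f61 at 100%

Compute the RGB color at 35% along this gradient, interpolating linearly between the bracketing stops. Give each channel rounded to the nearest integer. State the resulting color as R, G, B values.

(127, 100, 219)

35% lies between the 25% and 50% stops, so the local fraction is t = (35 − 25)/(50 − 25) = 10/25 ≈ 0.4.
#366ee5 → (54, 110, 229); #ed56cd → (237, 86, 205).
R = 54 + 0.4 × (237 − 54) = 127.2 → 127
G = 110 + 0.4 × (86 − 110) = 100.4 → 100
B = 229 + 0.4 × (205 − 229) = 219.4 → 219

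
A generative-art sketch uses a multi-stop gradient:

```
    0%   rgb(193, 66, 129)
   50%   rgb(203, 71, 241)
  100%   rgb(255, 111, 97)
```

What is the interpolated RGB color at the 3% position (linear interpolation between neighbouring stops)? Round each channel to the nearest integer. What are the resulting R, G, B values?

(194, 66, 136)

3% lies between the 0% and 50% stops, so the local fraction is t = (3 − 0)/(50 − 0) = 3/50 ≈ 0.06.
R = 193 + 0.06 × (203 − 193) = 193.6 → 194
G = 66 + 0.06 × (71 − 66) = 66.3 → 66
B = 129 + 0.06 × (241 − 129) = 135.72 → 136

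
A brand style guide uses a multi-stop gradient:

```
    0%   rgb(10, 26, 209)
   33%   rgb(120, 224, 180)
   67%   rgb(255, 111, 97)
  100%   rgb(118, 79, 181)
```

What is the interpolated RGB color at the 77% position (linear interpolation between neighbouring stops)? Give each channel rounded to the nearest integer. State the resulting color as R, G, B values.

(213, 101, 122)

77% lies between the 67% and 100% stops, so the local fraction is t = (77 − 67)/(100 − 67) = 10/33 ≈ 0.303.
R = 255 + 0.303 × (118 − 255) = 213.489 → 213
G = 111 + 0.303 × (79 − 111) = 101.304 → 101
B = 97 + 0.303 × (181 − 97) = 122.452 → 122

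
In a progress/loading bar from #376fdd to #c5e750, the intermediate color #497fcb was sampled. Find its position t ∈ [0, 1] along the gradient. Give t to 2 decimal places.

0.13

Invert the lerp on the R channel (largest span, 142): t = (73 − 55) / (197 − 55) = 18/142 = 0.12676.
Check on G: (127 − 111)/(231 − 111) = 0.1333 ✓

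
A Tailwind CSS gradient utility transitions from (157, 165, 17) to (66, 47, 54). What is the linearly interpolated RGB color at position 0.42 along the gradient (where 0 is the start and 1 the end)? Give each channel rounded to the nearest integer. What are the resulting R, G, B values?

(119, 115, 33)

R = 157 + 0.42 × (66 − 157) = 157 + 0.42 × -91 = 118.78 → 119
G = 165 + 0.42 × (47 − 165) = 165 + 0.42 × -118 = 115.44 → 115
B = 17 + 0.42 × (54 − 17) = 17 + 0.42 × 37 = 32.54 → 33
So the blended color is (119, 115, 33), about #777321.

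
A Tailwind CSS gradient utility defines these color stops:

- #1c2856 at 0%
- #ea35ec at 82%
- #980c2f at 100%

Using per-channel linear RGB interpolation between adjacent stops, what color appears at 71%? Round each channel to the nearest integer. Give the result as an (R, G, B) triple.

(206, 51, 216)

71% lies between the 0% and 82% stops, so the local fraction is t = (71 − 0)/(82 − 0) = 71/82 ≈ 0.8659.
#1c2856 → (28, 40, 86); #ea35ec → (234, 53, 236).
R = 28 + 0.8659 × (234 − 28) = 206.375 → 206
G = 40 + 0.8659 × (53 − 40) = 51.257 → 51
B = 86 + 0.8659 × (236 − 86) = 215.885 → 216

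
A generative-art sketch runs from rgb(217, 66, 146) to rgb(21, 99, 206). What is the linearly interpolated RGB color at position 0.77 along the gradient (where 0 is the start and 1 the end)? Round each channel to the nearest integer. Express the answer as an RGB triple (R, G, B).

R = 217 + 0.77 × (21 − 217) = 217 + 0.77 × -196 = 66.08 → 66
G = 66 + 0.77 × (99 − 66) = 66 + 0.77 × 33 = 91.41 → 91
B = 146 + 0.77 × (206 − 146) = 146 + 0.77 × 60 = 192.2 → 192
So the blended color is (66, 91, 192), about #425bc0.

(66, 91, 192)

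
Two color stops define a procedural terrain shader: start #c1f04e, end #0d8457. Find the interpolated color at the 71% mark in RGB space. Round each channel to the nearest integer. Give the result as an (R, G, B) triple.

(65, 163, 84)

#c1f04e → (193, 240, 78); #0d8457 → (13, 132, 87).
71% corresponds to t = 0.71.
R = 193 + 0.71 × (13 − 193) = 193 + 0.71 × -180 = 65.2 → 65
G = 240 + 0.71 × (132 − 240) = 240 + 0.71 × -108 = 163.32 → 163
B = 78 + 0.71 × (87 − 78) = 78 + 0.71 × 9 = 84.39 → 84
So the blended color is (65, 163, 84), about #41a354.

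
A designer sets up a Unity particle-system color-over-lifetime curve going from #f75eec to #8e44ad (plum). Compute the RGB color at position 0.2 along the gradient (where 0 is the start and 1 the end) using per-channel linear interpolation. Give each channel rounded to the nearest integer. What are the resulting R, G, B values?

(226, 89, 223)

#f75eec → (247, 94, 236); #8e44ad → (142, 68, 173).
R = 247 + 0.2 × (142 − 247) = 247 + 0.2 × -105 = 226 → 226
G = 94 + 0.2 × (68 − 94) = 94 + 0.2 × -26 = 88.8 → 89
B = 236 + 0.2 × (173 − 236) = 236 + 0.2 × -63 = 223.4 → 223
So the blended color is (226, 89, 223), about #e259df.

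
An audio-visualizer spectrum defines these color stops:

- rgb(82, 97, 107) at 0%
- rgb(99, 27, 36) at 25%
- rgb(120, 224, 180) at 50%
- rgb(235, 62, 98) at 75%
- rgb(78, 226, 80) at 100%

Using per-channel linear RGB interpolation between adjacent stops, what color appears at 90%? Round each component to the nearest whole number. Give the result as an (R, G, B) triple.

(141, 160, 87)

90% lies between the 75% and 100% stops, so the local fraction is t = (90 − 75)/(100 − 75) = 15/25 ≈ 0.6.
R = 235 + 0.6 × (78 − 235) = 140.8 → 141
G = 62 + 0.6 × (226 − 62) = 160.4 → 160
B = 98 + 0.6 × (80 − 98) = 87.2 → 87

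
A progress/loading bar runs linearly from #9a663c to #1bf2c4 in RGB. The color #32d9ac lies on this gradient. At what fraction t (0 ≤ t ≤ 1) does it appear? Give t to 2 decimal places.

Invert the lerp on the G channel (largest span, 140): t = (217 − 102) / (242 − 102) = 115/140 = 0.82143.
Check on R: (50 − 154)/(27 − 154) = 0.8189 ✓

0.82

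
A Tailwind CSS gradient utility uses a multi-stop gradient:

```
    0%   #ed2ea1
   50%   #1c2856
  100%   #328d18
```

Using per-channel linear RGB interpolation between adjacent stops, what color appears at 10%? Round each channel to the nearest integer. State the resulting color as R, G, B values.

(195, 45, 146)

10% lies between the 0% and 50% stops, so the local fraction is t = (10 − 0)/(50 − 0) = 10/50 ≈ 0.2.
#ed2ea1 → (237, 46, 161); #1c2856 → (28, 40, 86).
R = 237 + 0.2 × (28 − 237) = 195.2 → 195
G = 46 + 0.2 × (40 − 46) = 44.8 → 45
B = 161 + 0.2 × (86 − 161) = 146 → 146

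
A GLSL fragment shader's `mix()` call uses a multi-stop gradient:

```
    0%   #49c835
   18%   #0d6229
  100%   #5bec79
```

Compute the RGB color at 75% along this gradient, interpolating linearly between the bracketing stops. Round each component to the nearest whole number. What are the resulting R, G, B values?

75% lies between the 18% and 100% stops, so the local fraction is t = (75 − 18)/(100 − 18) = 57/82 ≈ 0.6951.
#0d6229 → (13, 98, 41); #5bec79 → (91, 236, 121).
R = 13 + 0.6951 × (91 − 13) = 67.218 → 67
G = 98 + 0.6951 × (236 − 98) = 193.924 → 194
B = 41 + 0.6951 × (121 − 41) = 96.608 → 97

(67, 194, 97)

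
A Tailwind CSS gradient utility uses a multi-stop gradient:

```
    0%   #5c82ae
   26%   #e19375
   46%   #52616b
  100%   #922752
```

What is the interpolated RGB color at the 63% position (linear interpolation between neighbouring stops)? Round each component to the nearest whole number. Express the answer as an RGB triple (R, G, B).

63% lies between the 46% and 100% stops, so the local fraction is t = (63 − 46)/(100 − 46) = 17/54 ≈ 0.3148.
#52616b → (82, 97, 107); #922752 → (146, 39, 82).
R = 82 + 0.3148 × (146 − 82) = 102.147 → 102
G = 97 + 0.3148 × (39 − 97) = 78.742 → 79
B = 107 + 0.3148 × (82 − 107) = 99.13 → 99

(102, 79, 99)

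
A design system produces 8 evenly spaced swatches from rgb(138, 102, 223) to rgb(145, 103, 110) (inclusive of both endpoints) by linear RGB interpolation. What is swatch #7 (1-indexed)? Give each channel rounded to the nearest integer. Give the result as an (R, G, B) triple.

(144, 103, 126)

With 8 swatches and endpoints inclusive, swatch 7 sits at t = (7 − 1)/(8 − 1) = 6/7 ≈ 0.8571.
R = 138 + 0.8571 × (145 − 138) = 144 → 144
G = 102 + 0.8571 × (103 − 102) = 102.857 → 103
B = 223 + 0.8571 × (110 − 223) = 126.148 → 126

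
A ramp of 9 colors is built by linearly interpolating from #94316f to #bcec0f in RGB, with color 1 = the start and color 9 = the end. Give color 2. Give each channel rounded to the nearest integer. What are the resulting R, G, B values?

(153, 72, 99)

With 9 swatches and endpoints inclusive, swatch 2 sits at t = (2 − 1)/(9 − 1) = 1/8 ≈ 0.125.
#94316f → (148, 49, 111); #bcec0f → (188, 236, 15).
R = 148 + 0.125 × (188 − 148) = 153 → 153
G = 49 + 0.125 × (236 − 49) = 72.375 → 72
B = 111 + 0.125 × (15 − 111) = 99 → 99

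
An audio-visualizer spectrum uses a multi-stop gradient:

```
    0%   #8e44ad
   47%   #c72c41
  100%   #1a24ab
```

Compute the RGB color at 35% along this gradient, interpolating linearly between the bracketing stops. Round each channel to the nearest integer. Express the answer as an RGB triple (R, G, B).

(184, 50, 93)

35% lies between the 0% and 47% stops, so the local fraction is t = (35 − 0)/(47 − 0) = 35/47 ≈ 0.7447.
#8e44ad → (142, 68, 173); #c72c41 → (199, 44, 65).
R = 142 + 0.7447 × (199 − 142) = 184.448 → 184
G = 68 + 0.7447 × (44 − 68) = 50.127 → 50
B = 173 + 0.7447 × (65 − 173) = 92.572 → 93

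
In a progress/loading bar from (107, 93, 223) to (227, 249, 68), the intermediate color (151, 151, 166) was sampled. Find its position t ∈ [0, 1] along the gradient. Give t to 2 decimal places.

Invert the lerp on the G channel (largest span, 156): t = (151 − 93) / (249 − 93) = 58/156 = 0.37179.
Check on R: (151 − 107)/(227 − 107) = 0.3667 ✓

0.37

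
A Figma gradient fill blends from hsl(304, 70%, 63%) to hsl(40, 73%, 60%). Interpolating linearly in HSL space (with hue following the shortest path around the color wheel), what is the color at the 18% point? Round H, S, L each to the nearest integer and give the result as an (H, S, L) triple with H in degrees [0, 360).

(321, 71, 62)

Hue: 40 − 304 = -264°, but |-264| > 180 so the shorter arc goes the other way: Δh = -264 + 360 = 96°.
H = 304 + 0.18 × (96) = 321.28 → 321°
S = 70 + 0.18 × (73 − 70) = 70.54 → 71%
L = 63 + 0.18 × (60 − 63) = 62.46 → 62%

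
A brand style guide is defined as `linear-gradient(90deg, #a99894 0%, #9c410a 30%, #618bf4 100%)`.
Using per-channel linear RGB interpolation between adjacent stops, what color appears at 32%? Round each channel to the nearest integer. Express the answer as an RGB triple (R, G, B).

(154, 67, 17)

32% lies between the 30% and 100% stops, so the local fraction is t = (32 − 30)/(100 − 30) = 2/70 ≈ 0.0286.
#9c410a → (156, 65, 10); #618bf4 → (97, 139, 244).
R = 156 + 0.0286 × (97 − 156) = 154.313 → 154
G = 65 + 0.0286 × (139 − 65) = 67.116 → 67
B = 10 + 0.0286 × (244 − 10) = 16.692 → 17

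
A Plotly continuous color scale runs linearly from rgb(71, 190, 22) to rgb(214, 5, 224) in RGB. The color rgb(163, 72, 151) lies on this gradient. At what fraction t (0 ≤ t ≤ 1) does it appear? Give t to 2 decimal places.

0.64

Invert the lerp on the B channel (largest span, 202): t = (151 − 22) / (224 − 22) = 129/202 = 0.63861.
Check on R: (163 − 71)/(214 − 71) = 0.6434 ✓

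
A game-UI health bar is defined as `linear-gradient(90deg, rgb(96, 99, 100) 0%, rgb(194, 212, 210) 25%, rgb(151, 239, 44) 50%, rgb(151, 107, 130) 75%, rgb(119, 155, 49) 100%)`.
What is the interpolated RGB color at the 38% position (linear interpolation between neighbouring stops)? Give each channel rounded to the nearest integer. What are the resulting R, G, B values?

(172, 226, 124)

38% lies between the 25% and 50% stops, so the local fraction is t = (38 − 25)/(50 − 25) = 13/25 ≈ 0.52.
R = 194 + 0.52 × (151 − 194) = 171.64 → 172
G = 212 + 0.52 × (239 − 212) = 226.04 → 226
B = 210 + 0.52 × (44 − 210) = 123.68 → 124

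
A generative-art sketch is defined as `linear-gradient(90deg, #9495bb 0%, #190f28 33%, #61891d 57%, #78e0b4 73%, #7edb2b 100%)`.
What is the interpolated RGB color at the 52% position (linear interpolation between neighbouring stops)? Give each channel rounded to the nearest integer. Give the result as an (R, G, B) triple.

(82, 112, 31)

52% lies between the 33% and 57% stops, so the local fraction is t = (52 − 33)/(57 − 33) = 19/24 ≈ 0.7917.
#190f28 → (25, 15, 40); #61891d → (97, 137, 29).
R = 25 + 0.7917 × (97 − 25) = 82.002 → 82
G = 15 + 0.7917 × (137 − 15) = 111.587 → 112
B = 40 + 0.7917 × (29 − 40) = 31.291 → 31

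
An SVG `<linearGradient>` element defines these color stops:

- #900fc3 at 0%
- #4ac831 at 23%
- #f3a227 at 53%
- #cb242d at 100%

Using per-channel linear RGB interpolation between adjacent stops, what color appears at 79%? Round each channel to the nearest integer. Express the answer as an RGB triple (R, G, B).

79% lies between the 53% and 100% stops, so the local fraction is t = (79 − 53)/(100 − 53) = 26/47 ≈ 0.5532.
#f3a227 → (243, 162, 39); #cb242d → (203, 36, 45).
R = 243 + 0.5532 × (203 − 243) = 220.872 → 221
G = 162 + 0.5532 × (36 − 162) = 92.297 → 92
B = 39 + 0.5532 × (45 − 39) = 42.319 → 42

(221, 92, 42)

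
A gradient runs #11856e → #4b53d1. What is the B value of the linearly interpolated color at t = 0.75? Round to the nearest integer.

B₁ = 110 (from #11856e), B₂ = 209 (from #4b53d1).
B = 110 + 0.75 × (209 − 110) = 184.25 → 184

184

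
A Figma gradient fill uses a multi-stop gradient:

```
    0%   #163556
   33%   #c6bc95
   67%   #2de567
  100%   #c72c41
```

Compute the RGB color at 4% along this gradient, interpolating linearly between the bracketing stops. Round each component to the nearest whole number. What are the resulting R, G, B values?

4% lies between the 0% and 33% stops, so the local fraction is t = (4 − 0)/(33 − 0) = 4/33 ≈ 0.1212.
#163556 → (22, 53, 86); #c6bc95 → (198, 188, 149).
R = 22 + 0.1212 × (198 − 22) = 43.331 → 43
G = 53 + 0.1212 × (188 − 53) = 69.362 → 69
B = 86 + 0.1212 × (149 − 86) = 93.636 → 94

(43, 69, 94)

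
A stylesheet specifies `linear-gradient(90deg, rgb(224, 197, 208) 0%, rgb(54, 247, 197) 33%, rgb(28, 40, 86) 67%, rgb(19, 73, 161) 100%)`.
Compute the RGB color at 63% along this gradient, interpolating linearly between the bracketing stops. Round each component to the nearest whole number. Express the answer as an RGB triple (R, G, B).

63% lies between the 33% and 67% stops, so the local fraction is t = (63 − 33)/(67 − 33) = 30/34 ≈ 0.8824.
R = 54 + 0.8824 × (28 − 54) = 31.058 → 31
G = 247 + 0.8824 × (40 − 247) = 64.343 → 64
B = 197 + 0.8824 × (86 − 197) = 99.054 → 99

(31, 64, 99)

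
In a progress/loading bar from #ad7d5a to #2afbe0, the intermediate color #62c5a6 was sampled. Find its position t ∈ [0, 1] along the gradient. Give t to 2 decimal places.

0.57

Invert the lerp on the B channel (largest span, 134): t = (166 − 90) / (224 − 90) = 76/134 = 0.56716.
Check on R: (98 − 173)/(42 − 173) = 0.5725 ✓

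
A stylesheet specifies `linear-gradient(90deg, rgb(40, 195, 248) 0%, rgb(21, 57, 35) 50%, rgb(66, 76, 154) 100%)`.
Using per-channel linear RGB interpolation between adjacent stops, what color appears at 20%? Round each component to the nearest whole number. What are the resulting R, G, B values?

(32, 140, 163)

20% lies between the 0% and 50% stops, so the local fraction is t = (20 − 0)/(50 − 0) = 20/50 ≈ 0.4.
R = 40 + 0.4 × (21 − 40) = 32.4 → 32
G = 195 + 0.4 × (57 − 195) = 139.8 → 140
B = 248 + 0.4 × (35 − 248) = 162.8 → 163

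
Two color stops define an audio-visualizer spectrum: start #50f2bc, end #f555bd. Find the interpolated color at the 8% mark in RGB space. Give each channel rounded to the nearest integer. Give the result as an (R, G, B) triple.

(93, 229, 188)

#50f2bc → (80, 242, 188); #f555bd → (245, 85, 189).
8% corresponds to t = 0.08.
R = 80 + 0.08 × (245 − 80) = 80 + 0.08 × 165 = 93.2 → 93
G = 242 + 0.08 × (85 − 242) = 242 + 0.08 × -157 = 229.44 → 229
B = 188 + 0.08 × (189 − 188) = 188 + 0.08 × 1 = 188.08 → 188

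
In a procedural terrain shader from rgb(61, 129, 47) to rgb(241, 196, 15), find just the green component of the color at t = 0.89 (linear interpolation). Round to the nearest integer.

G = 129 + 0.89 × (196 − 129) = 188.63 → 189

189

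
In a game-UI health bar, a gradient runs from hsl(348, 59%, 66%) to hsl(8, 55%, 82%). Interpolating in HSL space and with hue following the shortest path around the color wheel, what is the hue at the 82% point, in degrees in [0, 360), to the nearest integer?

Hue: 8 − 348 = -340°, but |-340| > 180 so the shorter arc goes the other way: Δh = -340 + 360 = 20°.
H = 348 + 0.82 × (20) = 364.4 → 364 → 364 mod 360 = 4°

4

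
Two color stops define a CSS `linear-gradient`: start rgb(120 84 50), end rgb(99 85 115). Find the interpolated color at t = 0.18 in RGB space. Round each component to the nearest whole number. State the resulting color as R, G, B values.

(116, 84, 62)

R = 120 + 0.18 × (99 − 120) = 120 + 0.18 × -21 = 116.22 → 116
G = 84 + 0.18 × (85 − 84) = 84 + 0.18 × 1 = 84.18 → 84
B = 50 + 0.18 × (115 − 50) = 50 + 0.18 × 65 = 61.7 → 62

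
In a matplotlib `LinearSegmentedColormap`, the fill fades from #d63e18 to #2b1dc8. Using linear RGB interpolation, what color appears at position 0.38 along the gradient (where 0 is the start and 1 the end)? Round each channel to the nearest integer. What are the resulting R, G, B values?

(149, 49, 91)

#d63e18 → (214, 62, 24); #2b1dc8 → (43, 29, 200).
R = 214 + 0.38 × (43 − 214) = 214 + 0.38 × -171 = 149.02 → 149
G = 62 + 0.38 × (29 − 62) = 62 + 0.38 × -33 = 49.46 → 49
B = 24 + 0.38 × (200 − 24) = 24 + 0.38 × 176 = 90.88 → 91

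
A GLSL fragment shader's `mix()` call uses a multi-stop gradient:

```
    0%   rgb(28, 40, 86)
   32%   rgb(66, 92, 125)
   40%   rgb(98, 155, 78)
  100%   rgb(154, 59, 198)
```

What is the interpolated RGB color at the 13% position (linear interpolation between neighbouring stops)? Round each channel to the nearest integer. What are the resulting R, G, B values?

13% lies between the 0% and 32% stops, so the local fraction is t = (13 − 0)/(32 − 0) = 13/32 ≈ 0.4062.
R = 28 + 0.4062 × (66 − 28) = 43.436 → 43
G = 40 + 0.4062 × (92 − 40) = 61.122 → 61
B = 86 + 0.4062 × (125 − 86) = 101.842 → 102

(43, 61, 102)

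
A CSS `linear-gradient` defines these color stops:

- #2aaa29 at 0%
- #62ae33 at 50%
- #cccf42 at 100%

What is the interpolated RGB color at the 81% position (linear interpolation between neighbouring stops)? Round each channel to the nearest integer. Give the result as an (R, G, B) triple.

(164, 194, 60)

81% lies between the 50% and 100% stops, so the local fraction is t = (81 − 50)/(100 − 50) = 31/50 ≈ 0.62.
#62ae33 → (98, 174, 51); #cccf42 → (204, 207, 66).
R = 98 + 0.62 × (204 − 98) = 163.72 → 164
G = 174 + 0.62 × (207 − 174) = 194.46 → 194
B = 51 + 0.62 × (66 − 51) = 60.3 → 60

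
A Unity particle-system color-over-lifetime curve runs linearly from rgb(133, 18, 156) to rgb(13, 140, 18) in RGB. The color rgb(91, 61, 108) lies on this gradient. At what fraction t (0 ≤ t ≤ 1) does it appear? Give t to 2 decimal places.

0.35

Invert the lerp on the B channel (largest span, 138): t = (108 − 156) / (18 − 156) = -48/-138 = 0.34783.
Check on R: (91 − 133)/(13 − 133) = 0.35 ✓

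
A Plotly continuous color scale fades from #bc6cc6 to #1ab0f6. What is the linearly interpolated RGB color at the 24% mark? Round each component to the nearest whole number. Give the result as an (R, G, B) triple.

(149, 124, 210)

#bc6cc6 → (188, 108, 198); #1ab0f6 → (26, 176, 246).
24% corresponds to t = 0.24.
R = 188 + 0.24 × (26 − 188) = 188 + 0.24 × -162 = 149.12 → 149
G = 108 + 0.24 × (176 − 108) = 108 + 0.24 × 68 = 124.32 → 124
B = 198 + 0.24 × (246 − 198) = 198 + 0.24 × 48 = 209.52 → 210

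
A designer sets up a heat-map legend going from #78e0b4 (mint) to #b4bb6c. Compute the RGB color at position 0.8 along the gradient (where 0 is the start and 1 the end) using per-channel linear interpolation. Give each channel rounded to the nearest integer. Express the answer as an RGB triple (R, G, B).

(168, 194, 122)

#78e0b4 → (120, 224, 180); #b4bb6c → (180, 187, 108).
R = 120 + 0.8 × (180 − 120) = 120 + 0.8 × 60 = 168 → 168
G = 224 + 0.8 × (187 − 224) = 224 + 0.8 × -37 = 194.4 → 194
B = 180 + 0.8 × (108 − 180) = 180 + 0.8 × -72 = 122.4 → 122
So the blended color is (168, 194, 122), about #a8c27a.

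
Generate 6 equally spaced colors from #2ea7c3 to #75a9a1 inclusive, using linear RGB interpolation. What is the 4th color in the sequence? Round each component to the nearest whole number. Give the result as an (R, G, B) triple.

With 6 swatches and endpoints inclusive, swatch 4 sits at t = (4 − 1)/(6 − 1) = 3/5 ≈ 0.6.
#2ea7c3 → (46, 167, 195); #75a9a1 → (117, 169, 161).
R = 46 + 0.6 × (117 − 46) = 88.6 → 89
G = 167 + 0.6 × (169 − 167) = 168.2 → 168
B = 195 + 0.6 × (161 − 195) = 174.6 → 175

(89, 168, 175)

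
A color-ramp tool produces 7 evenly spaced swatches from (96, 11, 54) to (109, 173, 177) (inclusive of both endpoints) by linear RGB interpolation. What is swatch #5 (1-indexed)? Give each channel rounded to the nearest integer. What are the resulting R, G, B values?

With 7 swatches and endpoints inclusive, swatch 5 sits at t = (5 − 1)/(7 − 1) = 4/6 ≈ 0.6667.
R = 96 + 0.6667 × (109 − 96) = 104.667 → 105
G = 11 + 0.6667 × (173 − 11) = 119.005 → 119
B = 54 + 0.6667 × (177 − 54) = 136.004 → 136

(105, 119, 136)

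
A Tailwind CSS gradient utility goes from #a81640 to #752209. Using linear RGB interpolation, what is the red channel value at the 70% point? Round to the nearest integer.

132

R₁ = 168 (from #a81640), R₂ = 117 (from #752209).
R = 168 + 0.7 × (117 − 168) = 132.3 → 132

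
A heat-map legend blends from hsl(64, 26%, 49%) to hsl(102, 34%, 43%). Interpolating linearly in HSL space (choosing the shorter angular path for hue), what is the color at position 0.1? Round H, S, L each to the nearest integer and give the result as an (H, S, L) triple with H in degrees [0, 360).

(68, 27, 48)

Hue arc: Δh = 102 − 64 = 38° (|Δh| ≤ 180, already the shorter path).
H = 64 + 0.1 × (38) = 67.8 → 68°
S = 26 + 0.1 × (34 − 26) = 26.8 → 27%
L = 49 + 0.1 × (43 − 49) = 48.4 → 48%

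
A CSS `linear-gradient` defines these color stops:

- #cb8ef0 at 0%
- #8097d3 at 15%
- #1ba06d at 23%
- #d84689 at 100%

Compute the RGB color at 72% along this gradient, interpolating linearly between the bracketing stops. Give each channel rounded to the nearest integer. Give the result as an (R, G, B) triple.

(147, 103, 127)

72% lies between the 23% and 100% stops, so the local fraction is t = (72 − 23)/(100 − 23) = 49/77 ≈ 0.6364.
#1ba06d → (27, 160, 109); #d84689 → (216, 70, 137).
R = 27 + 0.6364 × (216 − 27) = 147.28 → 147
G = 160 + 0.6364 × (70 − 160) = 102.724 → 103
B = 109 + 0.6364 × (137 − 109) = 126.819 → 127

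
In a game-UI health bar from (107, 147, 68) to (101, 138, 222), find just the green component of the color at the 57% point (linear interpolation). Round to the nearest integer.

142

G = 147 + 0.57 × (138 − 147) = 141.87 → 142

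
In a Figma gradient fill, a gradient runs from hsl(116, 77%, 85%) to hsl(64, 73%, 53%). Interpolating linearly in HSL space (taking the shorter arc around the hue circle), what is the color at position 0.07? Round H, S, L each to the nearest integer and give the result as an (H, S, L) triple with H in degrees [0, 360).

Hue arc: Δh = 64 − 116 = -52° (|Δh| ≤ 180, already the shorter path).
H = 116 + 0.07 × (-52) = 112.36 → 112°
S = 77 + 0.07 × (73 − 77) = 76.72 → 77%
L = 85 + 0.07 × (53 − 85) = 82.76 → 83%

(112, 77, 83)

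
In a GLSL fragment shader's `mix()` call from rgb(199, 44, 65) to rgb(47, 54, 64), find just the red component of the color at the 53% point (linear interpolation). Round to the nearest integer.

118

R = 199 + 0.53 × (47 − 199) = 118.44 → 118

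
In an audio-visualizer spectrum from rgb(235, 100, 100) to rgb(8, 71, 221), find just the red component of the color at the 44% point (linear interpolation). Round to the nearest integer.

R = 235 + 0.44 × (8 − 235) = 135.12 → 135

135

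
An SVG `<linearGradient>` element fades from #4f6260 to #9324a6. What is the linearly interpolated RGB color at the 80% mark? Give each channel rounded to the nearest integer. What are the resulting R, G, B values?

(133, 48, 152)

#4f6260 → (79, 98, 96); #9324a6 → (147, 36, 166).
80% corresponds to t = 0.8.
R = 79 + 0.8 × (147 − 79) = 79 + 0.8 × 68 = 133.4 → 133
G = 98 + 0.8 × (36 − 98) = 98 + 0.8 × -62 = 48.4 → 48
B = 96 + 0.8 × (166 − 96) = 96 + 0.8 × 70 = 152 → 152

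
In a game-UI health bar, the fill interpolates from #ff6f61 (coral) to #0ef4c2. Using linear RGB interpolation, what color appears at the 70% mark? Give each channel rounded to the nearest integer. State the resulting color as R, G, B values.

(86, 204, 165)

#ff6f61 → (255, 111, 97); #0ef4c2 → (14, 244, 194).
70% corresponds to t = 0.7.
R = 255 + 0.7 × (14 − 255) = 255 + 0.7 × -241 = 86.3 → 86
G = 111 + 0.7 × (244 − 111) = 111 + 0.7 × 133 = 204.1 → 204
B = 97 + 0.7 × (194 − 97) = 97 + 0.7 × 97 = 164.9 → 165
So the blended color is (86, 204, 165), about #56cca5.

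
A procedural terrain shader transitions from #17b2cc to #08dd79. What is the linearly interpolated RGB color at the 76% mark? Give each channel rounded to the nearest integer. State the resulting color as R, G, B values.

#17b2cc → (23, 178, 204); #08dd79 → (8, 221, 121).
76% corresponds to t = 0.76.
R = 23 + 0.76 × (8 − 23) = 23 + 0.76 × -15 = 11.6 → 12
G = 178 + 0.76 × (221 − 178) = 178 + 0.76 × 43 = 210.68 → 211
B = 204 + 0.76 × (121 − 204) = 204 + 0.76 × -83 = 140.92 → 141

(12, 211, 141)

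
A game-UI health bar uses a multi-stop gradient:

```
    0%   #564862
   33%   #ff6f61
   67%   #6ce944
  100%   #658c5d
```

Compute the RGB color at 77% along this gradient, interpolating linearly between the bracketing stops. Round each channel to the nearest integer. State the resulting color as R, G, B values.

(106, 205, 76)

77% lies between the 67% and 100% stops, so the local fraction is t = (77 − 67)/(100 − 67) = 10/33 ≈ 0.303.
#6ce944 → (108, 233, 68); #658c5d → (101, 140, 93).
R = 108 + 0.303 × (101 − 108) = 105.879 → 106
G = 233 + 0.303 × (140 − 233) = 204.821 → 205
B = 68 + 0.303 × (93 − 68) = 75.575 → 76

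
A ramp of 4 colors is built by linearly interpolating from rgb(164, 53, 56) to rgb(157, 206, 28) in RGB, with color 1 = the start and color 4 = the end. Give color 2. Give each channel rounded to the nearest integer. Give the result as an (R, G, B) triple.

(162, 104, 47)

With 4 swatches and endpoints inclusive, swatch 2 sits at t = (2 − 1)/(4 − 1) = 1/3 ≈ 0.3333.
R = 164 + 0.3333 × (157 − 164) = 161.667 → 162
G = 53 + 0.3333 × (206 − 53) = 103.995 → 104
B = 56 + 0.3333 × (28 − 56) = 46.668 → 47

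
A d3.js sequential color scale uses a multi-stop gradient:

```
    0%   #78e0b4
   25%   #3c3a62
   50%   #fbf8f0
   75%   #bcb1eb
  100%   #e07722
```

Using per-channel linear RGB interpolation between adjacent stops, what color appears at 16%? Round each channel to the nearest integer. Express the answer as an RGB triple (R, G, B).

16% lies between the 0% and 25% stops, so the local fraction is t = (16 − 0)/(25 − 0) = 16/25 ≈ 0.64.
#78e0b4 → (120, 224, 180); #3c3a62 → (60, 58, 98).
R = 120 + 0.64 × (60 − 120) = 81.6 → 82
G = 224 + 0.64 × (58 − 224) = 117.76 → 118
B = 180 + 0.64 × (98 − 180) = 127.52 → 128

(82, 118, 128)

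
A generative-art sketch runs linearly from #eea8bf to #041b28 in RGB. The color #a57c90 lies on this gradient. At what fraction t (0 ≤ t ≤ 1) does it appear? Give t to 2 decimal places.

0.31

Invert the lerp on the R channel (largest span, 234): t = (165 − 238) / (4 − 238) = -73/-234 = 0.31197.
Check on G: (124 − 168)/(27 − 168) = 0.3121 ✓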